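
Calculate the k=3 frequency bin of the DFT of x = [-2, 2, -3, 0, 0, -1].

X[3] = Σ(n=0 to 5) x[n] · ω_6^(3n) where ω_6 = e^(-2πi/6)
= (-2)·ω_6^0 + (2)·ω_6^3 + (-3)·ω_6^6 + (0)·ω_6^9 + (0)·ω_6^12 + (-1)·ω_6^15

X[3] = -6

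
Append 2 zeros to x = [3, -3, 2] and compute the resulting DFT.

Original 3-point DFT: [2, 3.5000+4.3301i, 3.5000-4.3301i]
Zero-padded 5-point DFT provides frequency interpolation.

DFT_5([x, 0, ...]) = [2, 0.4549+1.6776i, 6.0451+3.6655i, 6.0451-3.6655i, 0.4549-1.6776i]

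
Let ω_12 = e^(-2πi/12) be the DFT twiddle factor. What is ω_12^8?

ω_12^8 = e^(-2πi·8/12)
= cos(-2π·8/12) + i·sin(-2π·8/12)
= cos(-16π/12) + i·sin(-16π/12)

ω_12^8 = cos(-16π/12) + i·sin(-16π/12) = -0.5000+0.8660i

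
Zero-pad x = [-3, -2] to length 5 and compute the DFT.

Original 2-point DFT: [-5, -1]
Zero-padded 5-point DFT provides frequency interpolation.

DFT_5([x, 0, ...]) = [-5, -3.6180+1.9021i, -1.3820+1.1756i, -1.3820-1.1756i, -3.6180-1.9021i]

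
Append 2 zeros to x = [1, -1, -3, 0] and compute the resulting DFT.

Original 4-point DFT: [-3, 4+1i, -1, 4-1i]
Zero-padded 6-point DFT provides frequency interpolation.

DFT_6([x, 0, ...]) = [-3, 2.0000+3.4641i, 3.0000-1.7321i, -1, 3.0000+1.7321i, 2.0000-3.4641i]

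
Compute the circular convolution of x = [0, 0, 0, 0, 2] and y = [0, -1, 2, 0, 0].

(x ⊛ y)[n] = Σ(m=0 to 4) x[m] · y[(n-m) mod 5]

Computing each output sample:
(x ⊛ y)[0] = -2
(x ⊛ y)[1] = 4
(x ⊛ y)[2] = 0
(x ⊛ y)[3] = 0
(x ⊛ y)[4] = 0

x ⊛ y = [-2, 4, 0, 0, 0]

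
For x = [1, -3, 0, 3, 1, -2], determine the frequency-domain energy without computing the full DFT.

Parseval: Σ|x[n]|² = (1/N)Σ|X[k]|², so Σ|X[k]|² = N·Σ|x[n]|² = 6·24.0000

Σ|X[k]|² = N·Σ|x[n]|² = 6·24.0000 = 144.0000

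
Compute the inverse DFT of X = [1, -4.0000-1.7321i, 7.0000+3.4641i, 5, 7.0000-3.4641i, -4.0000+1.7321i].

x[n] = (1/6) Σ(k=0 to 5) X[k] · e^(2πikn/6)

Computing each x[n]:
x[0] = 2
x[1] = -3
x[2] = 2
x[3] = 3
x[4] = -1
x[5] = -2

x = [2, -3, 2, 3, -1, -2]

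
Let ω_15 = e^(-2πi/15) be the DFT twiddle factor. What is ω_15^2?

ω_15^2 = e^(-2πi·2/15)
= cos(-2π·2/15) + i·sin(-2π·2/15)
= cos(-4π/15) + i·sin(-4π/15)

ω_15^2 = cos(-4π/15) + i·sin(-4π/15) = 0.6691-0.7431i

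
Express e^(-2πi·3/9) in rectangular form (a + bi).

ω_9^3 = e^(-2πi·3/9)
= cos(-2π·3/9) + i·sin(-2π·3/9)
= cos(-6π/9) + i·sin(-6π/9)

ω_9^3 = cos(-6π/9) + i·sin(-6π/9) = -0.5000-0.8660i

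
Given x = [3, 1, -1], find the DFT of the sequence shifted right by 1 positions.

Time shift by 1: X_shifted[k] = ω_3^(1k) · X[k]
Shifted x = [-1, 3, 1]

DFT(x[n-1]) = [3, -3.0000-1.7321i, -3.0000+1.7321i]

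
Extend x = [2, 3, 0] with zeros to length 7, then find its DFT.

Original 3-point DFT: [5, 0.5000-2.5981i, 0.5000+2.5981i]
Zero-padded 7-point DFT provides frequency interpolation.

DFT_7([x, 0, ...]) = [5, 3.8705-2.3455i, 1.3324-2.9248i, -0.7029-1.3017i, -0.7029+1.3017i, 1.3324+2.9248i, 3.8705+2.3455i]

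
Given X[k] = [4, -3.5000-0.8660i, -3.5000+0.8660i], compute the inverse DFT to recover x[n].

x[n] = (1/3) Σ(k=0 to 2) X[k] · e^(2πikn/3)

Computing each x[n]:
x[0] = -1
x[1] = 3
x[2] = 2

x = [-1, 3, 2]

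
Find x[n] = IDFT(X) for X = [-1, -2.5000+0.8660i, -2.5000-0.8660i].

x[n] = (1/3) Σ(k=0 to 2) X[k] · e^(2πikn/3)

Computing each x[n]:
x[0] = -2
x[1] = 0
x[2] = 1

x = [-2, 0, 1]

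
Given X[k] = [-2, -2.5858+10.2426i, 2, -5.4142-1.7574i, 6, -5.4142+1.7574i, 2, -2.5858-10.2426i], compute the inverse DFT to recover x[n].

x[n] = (1/8) Σ(k=0 to 7) X[k] · e^(2πikn/8)

Computing each x[n]:
x[0] = -1
x[1] = -2
x[2] = -3
x[3] = -3
x[4] = 3
x[5] = 0
x[6] = 3
x[7] = 1

x = [-1, -2, -3, -3, 3, 0, 3, 1]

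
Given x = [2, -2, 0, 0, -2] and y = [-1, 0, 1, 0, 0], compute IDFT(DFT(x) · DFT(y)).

(x ⊛ y)[n] = Σ(m=0 to 4) x[m] · y[(n-m) mod 5]

Computing each output sample:
(x ⊛ y)[0] = -2
(x ⊛ y)[1] = 0
(x ⊛ y)[2] = 2
(x ⊛ y)[3] = -2
(x ⊛ y)[4] = 2

x ⊛ y = [-2, 0, 2, -2, 2]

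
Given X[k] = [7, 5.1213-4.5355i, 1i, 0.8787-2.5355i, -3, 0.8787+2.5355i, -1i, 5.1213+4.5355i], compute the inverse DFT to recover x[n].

x[n] = (1/8) Σ(k=0 to 7) X[k] · e^(2πikn/8)

Computing each x[n]:
x[0] = 2
x[1] = 3
x[2] = 1
x[3] = 2
x[4] = -1
x[5] = -1
x[6] = 0
x[7] = 1

x = [2, 3, 1, 2, -1, -1, 0, 1]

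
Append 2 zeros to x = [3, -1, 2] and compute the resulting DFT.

Original 3-point DFT: [4, 2.5000+2.5981i, 2.5000-2.5981i]
Zero-padded 5-point DFT provides frequency interpolation.

DFT_5([x, 0, ...]) = [4, 1.0729-0.2245i, 4.4271+2.4899i, 4.4271-2.4899i, 1.0729+0.2245i]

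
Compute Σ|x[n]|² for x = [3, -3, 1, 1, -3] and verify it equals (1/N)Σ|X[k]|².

Time domain:
Σ|x[n]|² = |3|² + |-3|² + |1|² + |1|² + |-3|² = 29.0000

Frequency domain:
(1/5)Σ|X[k]|² = (1/5)(|-1|² + |-0.4721|² + |8.4721|² + |8.4721|² + |-0.4721|²) = (1/5)·145.0000 = 29.0000

Both sides agree, confirming Parseval's theorem.

Σ|x[n]|² = (1/N)Σ|X[k]|² = 29.0000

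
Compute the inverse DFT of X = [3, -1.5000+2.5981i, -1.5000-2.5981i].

x[n] = (1/3) Σ(k=0 to 2) X[k] · e^(2πikn/3)

Computing each x[n]:
x[0] = 0
x[1] = 0
x[2] = 3

x = [0, 0, 3]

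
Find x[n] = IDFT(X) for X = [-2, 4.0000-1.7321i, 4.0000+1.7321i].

x[n] = (1/3) Σ(k=0 to 2) X[k] · e^(2πikn/3)

Computing each x[n]:
x[0] = 2
x[1] = -1
x[2] = -3

x = [2, -1, -3]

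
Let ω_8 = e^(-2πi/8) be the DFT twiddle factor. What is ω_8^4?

ω_8^4 = e^(-2πi·4/8)
= cos(-2π·4/8) + i·sin(-2π·4/8)
= cos(-8π/8) + i·sin(-8π/8)

ω_8^4 = cos(-8π/8) + i·sin(-8π/8) = -1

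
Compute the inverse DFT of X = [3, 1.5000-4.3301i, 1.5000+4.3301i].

x[n] = (1/3) Σ(k=0 to 2) X[k] · e^(2πikn/3)

Computing each x[n]:
x[0] = 2
x[1] = 3
x[2] = -2

x = [2, 3, -2]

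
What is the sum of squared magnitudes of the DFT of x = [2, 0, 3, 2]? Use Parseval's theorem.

Parseval: Σ|x[n]|² = (1/N)Σ|X[k]|², so Σ|X[k]|² = N·Σ|x[n]|² = 4·17.0000

Σ|X[k]|² = N·Σ|x[n]|² = 4·17.0000 = 68.0000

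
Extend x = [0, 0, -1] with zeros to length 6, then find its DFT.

Original 3-point DFT: [-1, 0.5000-0.8660i, 0.5000+0.8660i]
Zero-padded 6-point DFT provides frequency interpolation.

DFT_6([x, 0, ...]) = [-1, 0.5000+0.8660i, 0.5000-0.8660i, -1, 0.5000+0.8660i, 0.5000-0.8660i]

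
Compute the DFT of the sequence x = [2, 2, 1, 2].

X[k] = Σ(n=0 to 3) x[n] · ω_4^(nk)
where ω_4 = e^(-2πi/4)

Computing each X[k]:
X[0] = 7
X[1] = 1
X[2] = -1
X[3] = 1

X = [7, 1, -1, 1]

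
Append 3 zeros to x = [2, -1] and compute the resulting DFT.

Original 2-point DFT: [1, 3]
Zero-padded 5-point DFT provides frequency interpolation.

DFT_5([x, 0, ...]) = [1, 1.6910+0.9511i, 2.8090+0.5878i, 2.8090-0.5878i, 1.6910-0.9511i]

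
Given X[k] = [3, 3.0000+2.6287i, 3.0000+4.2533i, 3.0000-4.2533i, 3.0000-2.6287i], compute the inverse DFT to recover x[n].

x[n] = (1/5) Σ(k=0 to 4) X[k] · e^(2πikn/5)

Computing each x[n]:
x[0] = 3
x[1] = -2
x[2] = 1
x[3] = -1
x[4] = 2

x = [3, -2, 1, -1, 2]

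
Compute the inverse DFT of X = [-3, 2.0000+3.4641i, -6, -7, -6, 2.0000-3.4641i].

x[n] = (1/6) Σ(k=0 to 5) X[k] · e^(2πikn/6)

Computing each x[n]:
x[0] = -3
x[1] = 1
x[2] = -2
x[3] = -2
x[4] = 0
x[5] = 3

x = [-3, 1, -2, -2, 0, 3]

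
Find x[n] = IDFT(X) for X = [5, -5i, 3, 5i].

x[n] = (1/4) Σ(k=0 to 3) X[k] · e^(2πikn/4)

Computing each x[n]:
x[0] = 2
x[1] = 3
x[2] = 2
x[3] = -2

x = [2, 3, 2, -2]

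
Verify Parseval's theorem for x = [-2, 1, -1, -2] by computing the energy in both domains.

Time domain:
Σ|x[n]|² = |-2|² + |1|² + |-1|² + |-2|² = 10.0000

Frequency domain:
(1/4)Σ|X[k]|² = (1/4)(|-4|² + |-1-3i|² + |-2|² + |-1+3i|²) = (1/4)·40.0000 = 10.0000

Both sides agree, confirming Parseval's theorem.

Σ|x[n]|² = (1/N)Σ|X[k]|² = 10.0000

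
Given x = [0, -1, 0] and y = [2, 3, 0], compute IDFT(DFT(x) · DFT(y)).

(x ⊛ y)[n] = Σ(m=0 to 2) x[m] · y[(n-m) mod 3]

Computing each output sample:
(x ⊛ y)[0] = 0
(x ⊛ y)[1] = -2
(x ⊛ y)[2] = -3

x ⊛ y = [0, -2, -3]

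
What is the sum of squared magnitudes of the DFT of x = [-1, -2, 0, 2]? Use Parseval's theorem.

Parseval: Σ|x[n]|² = (1/N)Σ|X[k]|², so Σ|X[k]|² = N·Σ|x[n]|² = 4·9.0000

Σ|X[k]|² = N·Σ|x[n]|² = 4·9.0000 = 36.0000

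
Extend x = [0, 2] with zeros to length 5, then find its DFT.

Original 2-point DFT: [2, -2]
Zero-padded 5-point DFT provides frequency interpolation.

DFT_5([x, 0, ...]) = [2, 0.6180-1.9021i, -1.6180-1.1756i, -1.6180+1.1756i, 0.6180+1.9021i]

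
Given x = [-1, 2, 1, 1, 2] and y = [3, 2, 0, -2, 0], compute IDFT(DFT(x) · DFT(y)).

(x ⊛ y)[n] = Σ(m=0 to 4) x[m] · y[(n-m) mod 5]

Computing each output sample:
(x ⊛ y)[0] = -1
(x ⊛ y)[1] = 2
(x ⊛ y)[2] = 3
(x ⊛ y)[3] = 7
(x ⊛ y)[4] = 4

x ⊛ y = [-1, 2, 3, 7, 4]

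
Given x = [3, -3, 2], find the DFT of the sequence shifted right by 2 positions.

Time shift by 2: X_shifted[k] = ω_3^(2k) · X[k]
Shifted x = [-3, 2, 3]

DFT(x[n-2]) = [2, -5.5000+0.8660i, -5.5000-0.8660i]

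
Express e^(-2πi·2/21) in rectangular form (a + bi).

ω_21^2 = e^(-2πi·2/21)
= cos(-2π·2/21) + i·sin(-2π·2/21)
= cos(-4π/21) + i·sin(-4π/21)

ω_21^2 = cos(-4π/21) + i·sin(-4π/21) = 0.8262-0.5633i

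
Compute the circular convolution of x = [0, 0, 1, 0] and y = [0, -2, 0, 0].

(x ⊛ y)[n] = Σ(m=0 to 3) x[m] · y[(n-m) mod 4]

Computing each output sample:
(x ⊛ y)[0] = 0
(x ⊛ y)[1] = 0
(x ⊛ y)[2] = 0
(x ⊛ y)[3] = -2

x ⊛ y = [0, 0, 0, -2]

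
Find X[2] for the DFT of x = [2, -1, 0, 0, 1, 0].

X[2] = Σ(n=0 to 5) x[n] · ω_6^(2n) where ω_6 = e^(-2πi/6)
= (2)·ω_6^0 + (-1)·ω_6^2 + (0)·ω_6^4 + (0)·ω_6^6 + (1)·ω_6^8 + (0)·ω_6^10

X[2] = 2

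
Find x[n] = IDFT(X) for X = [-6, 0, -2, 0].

x[n] = (1/4) Σ(k=0 to 3) X[k] · e^(2πikn/4)

Computing each x[n]:
x[0] = -2
x[1] = -1
x[2] = -2
x[3] = -1

x = [-2, -1, -2, -1]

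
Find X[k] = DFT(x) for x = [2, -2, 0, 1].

X[k] = Σ(n=0 to 3) x[n] · ω_4^(nk)
where ω_4 = e^(-2πi/4)

Computing each X[k]:
X[0] = 1
X[1] = 2+3i
X[2] = 3
X[3] = 2-3i

X = [1, 2+3i, 3, 2-3i]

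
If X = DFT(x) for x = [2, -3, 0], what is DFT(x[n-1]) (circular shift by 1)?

Time shift by 1: X_shifted[k] = ω_3^(1k) · X[k]
Shifted x = [0, 2, -3]

DFT(x[n-1]) = [-1, 0.5000-4.3301i, 0.5000+4.3301i]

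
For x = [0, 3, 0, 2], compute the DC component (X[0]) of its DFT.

X[0] = Σ(n=0 to 3) x[n] · ω_4^0 = Σ x[n]
= (0) + (3) + (0) + (2)

X[0] = 5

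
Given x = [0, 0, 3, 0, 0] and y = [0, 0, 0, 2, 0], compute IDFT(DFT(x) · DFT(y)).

(x ⊛ y)[n] = Σ(m=0 to 4) x[m] · y[(n-m) mod 5]

Computing each output sample:
(x ⊛ y)[0] = 6
(x ⊛ y)[1] = 0
(x ⊛ y)[2] = 0
(x ⊛ y)[3] = 0
(x ⊛ y)[4] = 0

x ⊛ y = [6, 0, 0, 0, 0]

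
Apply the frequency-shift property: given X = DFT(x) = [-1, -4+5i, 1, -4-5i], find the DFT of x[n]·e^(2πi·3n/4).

Modulation property: DFT(ω_4^(-3n)·x[n]) = X[(k-3) mod 4], so circularly shift X by 3 positions.

X[k-3] = [-4+5i, 1, -4-5i, -1]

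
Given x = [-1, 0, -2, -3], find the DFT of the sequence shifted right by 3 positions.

Time shift by 3: X_shifted[k] = ω_4^(3k) · X[k]
Shifted x = [0, -2, -3, -1]

DFT(x[n-3]) = [-6, 3+1i, 0, 3-1i]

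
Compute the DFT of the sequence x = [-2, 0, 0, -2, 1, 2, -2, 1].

X[k] = Σ(n=0 to 7) x[n] · ω_8^(nk)
where ω_8 = e^(-2πi/8)

Computing each X[k]:
X[0] = -2
X[1] = -2.2929+1.5355i
X[2] = 1-3i
X[3] = -3.7071+5.5355i
X[4] = -4
X[5] = -3.7071-5.5355i
X[6] = 1+3i
X[7] = -2.2929-1.5355i

X = [-2, -2.2929+1.5355i, 1-3i, -3.7071+5.5355i, -4, -3.7071-5.5355i, 1+3i, -2.2929-1.5355i]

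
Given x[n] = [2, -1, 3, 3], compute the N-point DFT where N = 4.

X[k] = Σ(n=0 to 3) x[n] · ω_4^(nk)
where ω_4 = e^(-2πi/4)

Computing each X[k]:
X[0] = 7
X[1] = -1+4i
X[2] = 3
X[3] = -1-4i

X = [7, -1+4i, 3, -1-4i]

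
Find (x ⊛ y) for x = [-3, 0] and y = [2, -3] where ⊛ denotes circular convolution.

(x ⊛ y)[n] = Σ(m=0 to 1) x[m] · y[(n-m) mod 2]

Computing each output sample:
(x ⊛ y)[0] = -6
(x ⊛ y)[1] = 9

x ⊛ y = [-6, 9]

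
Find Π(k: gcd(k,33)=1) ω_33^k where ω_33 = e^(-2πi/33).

The primitive 33rd roots of unity are ω_33^k for k coprime to 33: k ∈ {1, 2, 4, 5, 7, 8, 10, 13, 14, 16, 17, 19, 20, 23, 25, 26, 28, 29, 31, 32}
Their product equals the constant term of the cyclotomic polynomial Φ_33(x) up to sign.
For n ≥ 3, the product of all primitive nth roots of unity is 1. (For n=1 it is 1; for n=2 it is -1.)

1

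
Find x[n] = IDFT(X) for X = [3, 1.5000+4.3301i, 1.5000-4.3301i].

x[n] = (1/3) Σ(k=0 to 2) X[k] · e^(2πikn/3)

Computing each x[n]:
x[0] = 2
x[1] = -2
x[2] = 3

x = [2, -2, 3]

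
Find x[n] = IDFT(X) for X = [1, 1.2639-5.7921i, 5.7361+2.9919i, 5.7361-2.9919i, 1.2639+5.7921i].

x[n] = (1/5) Σ(k=0 to 4) X[k] · e^(2πikn/5)

Computing each x[n]:
x[0] = 3
x[1] = 0
x[2] = 3
x[3] = -2
x[4] = -3

x = [3, 0, 3, -2, -3]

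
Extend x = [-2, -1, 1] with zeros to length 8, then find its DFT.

Original 3-point DFT: [-2, -2.0000+1.7321i, -2.0000-1.7321i]
Zero-padded 8-point DFT provides frequency interpolation.

DFT_8([x, 0, ...]) = [-2, -2.7071-0.2929i, -3+1i, -1.2929+1.7071i, 0, -1.2929-1.7071i, -3-1i, -2.7071+0.2929i]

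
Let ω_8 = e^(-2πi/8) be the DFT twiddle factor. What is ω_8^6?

ω_8^6 = e^(-2πi·6/8)
= cos(-2π·6/8) + i·sin(-2π·6/8)
= cos(-12π/8) + i·sin(-12π/8)

ω_8^6 = cos(-12π/8) + i·sin(-12π/8) = 1i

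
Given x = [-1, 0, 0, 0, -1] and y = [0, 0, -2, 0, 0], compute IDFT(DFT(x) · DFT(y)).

(x ⊛ y)[n] = Σ(m=0 to 4) x[m] · y[(n-m) mod 5]

Computing each output sample:
(x ⊛ y)[0] = 0
(x ⊛ y)[1] = 2
(x ⊛ y)[2] = 2
(x ⊛ y)[3] = 0
(x ⊛ y)[4] = 0

x ⊛ y = [0, 2, 2, 0, 0]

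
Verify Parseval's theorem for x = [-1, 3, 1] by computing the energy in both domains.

Time domain:
Σ|x[n]|² = |-1|² + |3|² + |1|² = 11.0000

Frequency domain:
(1/3)Σ|X[k]|² = (1/3)(|3|² + |-3.0000-1.7321i|² + |-3.0000+1.7321i|²) = (1/3)·33.0000 = 11.0000

Both sides agree, confirming Parseval's theorem.

Σ|x[n]|² = (1/N)Σ|X[k]|² = 11.0000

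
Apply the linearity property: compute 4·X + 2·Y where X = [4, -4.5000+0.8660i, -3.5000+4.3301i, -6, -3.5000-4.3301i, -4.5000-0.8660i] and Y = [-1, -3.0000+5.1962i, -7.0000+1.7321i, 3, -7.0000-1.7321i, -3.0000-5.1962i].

By linearity: DFT(4x + 2y) = 4·DFT(x) + 2·DFT(y)
= 4·[4, -4.5000+0.8660i, -3.5000+4.3301i, -6, -3.5000-4.3301i, -4.5000-0.8660i] + 2·[-1, -3.0000+5.1962i, -7.0000+1.7321i, 3, -7.0000-1.7321i, -3.0000-5.1962i]

Computing element-wise:
Z[0] = 4·(4) + 2·(-1) = 14
Z[1] = 4·(-4.5000+0.8660i) + 2·(-3.0000+5.1962i) = -24.0000+13.8564i
Z[2] = 4·(-3.5000+4.3301i) + 2·(-7.0000+1.7321i) = -28.0000+20.7846i
Z[3] = 4·(-6) + 2·(3) = -18
Z[4] = 4·(-3.5000-4.3301i) + 2·(-7.0000-1.7321i) = -28.0000-20.7846i
Z[5] = 4·(-4.5000-0.8660i) + 2·(-3.0000-5.1962i) = -24.0000-13.8564i

DFT(4x + 2y) = 4·X + 2·Y = [14, -24.0000+13.8564i, -28.0000+20.7846i, -18, -28.0000-20.7846i, -24.0000-13.8564i]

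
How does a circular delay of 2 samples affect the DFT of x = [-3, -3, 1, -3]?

Time shift by 2: X_shifted[k] = ω_4^(2k) · X[k]
Shifted x = [1, -3, -3, -3]

DFT(x[n-2]) = [-8, 4, 4, 4]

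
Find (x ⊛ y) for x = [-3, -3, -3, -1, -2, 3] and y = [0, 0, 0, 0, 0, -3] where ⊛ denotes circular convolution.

(x ⊛ y)[n] = Σ(m=0 to 5) x[m] · y[(n-m) mod 6]

Computing each output sample:
(x ⊛ y)[0] = 9
(x ⊛ y)[1] = 9
(x ⊛ y)[2] = 3
(x ⊛ y)[3] = 6
(x ⊛ y)[4] = -9
(x ⊛ y)[5] = 9

x ⊛ y = [9, 9, 3, 6, -9, 9]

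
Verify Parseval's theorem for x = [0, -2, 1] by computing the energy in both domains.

Time domain:
Σ|x[n]|² = |0|² + |-2|² + |1|² = 5.0000

Frequency domain:
(1/3)Σ|X[k]|² = (1/3)(|-1|² + |0.5000+2.5981i|² + |0.5000-2.5981i|²) = (1/3)·15.0000 = 5.0000

Both sides agree, confirming Parseval's theorem.

Σ|x[n]|² = (1/N)Σ|X[k]|² = 5.0000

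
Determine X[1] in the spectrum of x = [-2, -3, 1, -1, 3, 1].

X[1] = Σ(n=0 to 5) x[n] · ω_6^(1n) where ω_6 = e^(-2πi/6)
= (-2)·ω_6^0 + (-3)·ω_6^1 + (1)·ω_6^2 + (-1)·ω_6^3 + (3)·ω_6^4 + (1)·ω_6^5

X[1] = -4.0000+5.1962i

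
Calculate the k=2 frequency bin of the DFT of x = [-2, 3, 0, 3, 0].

X[2] = Σ(n=0 to 4) x[n] · ω_5^(2n) where ω_5 = e^(-2πi/5)
= (-2)·ω_5^0 + (3)·ω_5^2 + (0)·ω_5^4 + (3)·ω_5^6 + (0)·ω_5^8

X[2] = -3.5000-4.6165i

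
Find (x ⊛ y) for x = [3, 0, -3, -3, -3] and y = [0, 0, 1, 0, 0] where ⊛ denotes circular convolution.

(x ⊛ y)[n] = Σ(m=0 to 4) x[m] · y[(n-m) mod 5]

Computing each output sample:
(x ⊛ y)[0] = -3
(x ⊛ y)[1] = -3
(x ⊛ y)[2] = 3
(x ⊛ y)[3] = 0
(x ⊛ y)[4] = -3

x ⊛ y = [-3, -3, 3, 0, -3]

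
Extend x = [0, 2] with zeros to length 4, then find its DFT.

Original 2-point DFT: [2, -2]
Zero-padded 4-point DFT provides frequency interpolation.

DFT_4([x, 0, ...]) = [2, -2i, -2, 2i]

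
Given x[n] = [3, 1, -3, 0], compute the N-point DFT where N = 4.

X[k] = Σ(n=0 to 3) x[n] · ω_4^(nk)
where ω_4 = e^(-2πi/4)

Computing each X[k]:
X[0] = 1
X[1] = 6-1i
X[2] = -1
X[3] = 6+1i

X = [1, 6-1i, -1, 6+1i]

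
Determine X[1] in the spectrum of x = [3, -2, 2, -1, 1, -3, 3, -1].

X[1] = Σ(n=0 to 7) x[n] · ω_8^(1n) where ω_8 = e^(-2πi/8)
= (3)·ω_8^0 + (-2)·ω_8^1 + (2)·ω_8^2 + (-1)·ω_8^3 + (1)·ω_8^4 + (-3)·ω_8^5 + (3)·ω_8^6 + (-1)·ω_8^7

X[1] = 2.7071+0.2929i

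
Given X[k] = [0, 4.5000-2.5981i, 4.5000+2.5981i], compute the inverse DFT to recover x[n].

x[n] = (1/3) Σ(k=0 to 2) X[k] · e^(2πikn/3)

Computing each x[n]:
x[0] = 3
x[1] = 0
x[2] = -3

x = [3, 0, -3]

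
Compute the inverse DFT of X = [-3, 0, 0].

x[n] = (1/3) Σ(k=0 to 2) X[k] · e^(2πikn/3)

Computing each x[n]:
x[0] = -1
x[1] = -1
x[2] = -1

x = [-1, -1, -1]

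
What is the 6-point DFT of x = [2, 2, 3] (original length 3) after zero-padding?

Original 3-point DFT: [7, -0.5000+0.8660i, -0.5000-0.8660i]
Zero-padded 6-point DFT provides frequency interpolation.

DFT_6([x, 0, ...]) = [7, 1.5000-4.3301i, -0.5000+0.8660i, 3, -0.5000-0.8660i, 1.5000+4.3301i]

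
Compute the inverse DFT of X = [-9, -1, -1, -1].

x[n] = (1/4) Σ(k=0 to 3) X[k] · e^(2πikn/4)

Computing each x[n]:
x[0] = -3
x[1] = -2
x[2] = -2
x[3] = -2

x = [-3, -2, -2, -2]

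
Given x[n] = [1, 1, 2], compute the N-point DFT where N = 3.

X[k] = Σ(n=0 to 2) x[n] · ω_3^(nk)
where ω_3 = e^(-2πi/3)

Computing each X[k]:
X[0] = 4
X[1] = -0.5000+0.8660i
X[2] = -0.5000-0.8660i

X = [4, -0.5000+0.8660i, -0.5000-0.8660i]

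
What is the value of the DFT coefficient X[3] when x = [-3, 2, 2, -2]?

X[3] = Σ(n=0 to 3) x[n] · ω_4^(3n) where ω_4 = e^(-2πi/4)
= (-3)·ω_4^0 + (2)·ω_4^3 + (2)·ω_4^6 + (-2)·ω_4^9

X[3] = -5+4i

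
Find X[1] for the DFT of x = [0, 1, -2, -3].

X[1] = Σ(n=0 to 3) x[n] · ω_4^(1n) where ω_4 = e^(-2πi/4)
= (0)·ω_4^0 + (1)·ω_4^1 + (-2)·ω_4^2 + (-3)·ω_4^3

X[1] = 2-4i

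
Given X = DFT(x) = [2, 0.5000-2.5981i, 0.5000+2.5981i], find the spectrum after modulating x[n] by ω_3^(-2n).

Modulation property: DFT(ω_3^(-2n)·x[n]) = X[(k-2) mod 3], so circularly shift X by 2 positions.

X[k-2] = [0.5000-2.5981i, 0.5000+2.5981i, 2]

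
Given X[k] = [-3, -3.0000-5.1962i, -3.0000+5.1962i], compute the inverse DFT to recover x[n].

x[n] = (1/3) Σ(k=0 to 2) X[k] · e^(2πikn/3)

Computing each x[n]:
x[0] = -3
x[1] = 3
x[2] = -3

x = [-3, 3, -3]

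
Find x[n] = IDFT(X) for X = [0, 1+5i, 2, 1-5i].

x[n] = (1/4) Σ(k=0 to 3) X[k] · e^(2πikn/4)

Computing each x[n]:
x[0] = 1
x[1] = -3
x[2] = 0
x[3] = 2

x = [1, -3, 0, 2]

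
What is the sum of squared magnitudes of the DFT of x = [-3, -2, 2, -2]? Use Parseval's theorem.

Parseval: Σ|x[n]|² = (1/N)Σ|X[k]|², so Σ|X[k]|² = N·Σ|x[n]|² = 4·21.0000

Σ|X[k]|² = N·Σ|x[n]|² = 4·21.0000 = 84.0000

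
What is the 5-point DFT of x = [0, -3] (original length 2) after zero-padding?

Original 2-point DFT: [-3, 3]
Zero-padded 5-point DFT provides frequency interpolation.

DFT_5([x, 0, ...]) = [-3, -0.9271+2.8532i, 2.4271+1.7634i, 2.4271-1.7634i, -0.9271-2.8532i]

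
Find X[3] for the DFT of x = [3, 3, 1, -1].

X[3] = Σ(n=0 to 3) x[n] · ω_4^(3n) where ω_4 = e^(-2πi/4)
= (3)·ω_4^0 + (3)·ω_4^3 + (1)·ω_4^6 + (-1)·ω_4^9

X[3] = 2+4i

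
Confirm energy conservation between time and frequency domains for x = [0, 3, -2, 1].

Time domain:
Σ|x[n]|² = |0|² + |3|² + |-2|² + |1|² = 14.0000

Frequency domain:
(1/4)Σ|X[k]|² = (1/4)(|2|² + |2-2i|² + |-6|² + |2+2i|²) = (1/4)·56.0000 = 14.0000

Both sides agree, confirming Parseval's theorem.

Σ|x[n]|² = (1/N)Σ|X[k]|² = 14.0000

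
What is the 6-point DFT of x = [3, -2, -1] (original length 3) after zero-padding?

Original 3-point DFT: [0, 4.5000+0.8660i, 4.5000-0.8660i]
Zero-padded 6-point DFT provides frequency interpolation.

DFT_6([x, 0, ...]) = [0, 2.5000+2.5981i, 4.5000+0.8660i, 4, 4.5000-0.8660i, 2.5000-2.5981i]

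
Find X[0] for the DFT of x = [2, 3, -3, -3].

X[0] = Σ(n=0 to 3) x[n] · ω_4^0 = Σ x[n]
= (2) + (3) + (-3) + (-3)

X[0] = -1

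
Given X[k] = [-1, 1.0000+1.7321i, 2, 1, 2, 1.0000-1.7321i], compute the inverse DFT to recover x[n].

x[n] = (1/6) Σ(k=0 to 5) X[k] · e^(2πikn/6)

Computing each x[n]:
x[0] = 1
x[1] = -1
x[2] = -1
x[3] = 0
x[4] = 0
x[5] = 0

x = [1, -1, -1, 0, 0, 0]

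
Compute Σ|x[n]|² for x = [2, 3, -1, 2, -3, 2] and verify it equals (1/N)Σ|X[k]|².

Time domain:
Σ|x[n]|² = |2|² + |3|² + |-1|² + |2|² + |-3|² + |2|² = 31.0000

Frequency domain:
(1/6)Σ|X[k]|² = (1/6)(|5|² + |4.5000-2.5981i|² + |3.5000+0.8660i|² + |-9|² + |3.5000-0.8660i|² + |4.5000+2.5981i|²) = (1/6)·186.0000 = 31.0000

Both sides agree, confirming Parseval's theorem.

Σ|x[n]|² = (1/N)Σ|X[k]|² = 31.0000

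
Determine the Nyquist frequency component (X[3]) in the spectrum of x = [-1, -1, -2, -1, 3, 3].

X[3] = Σ(n=0 to 5) x[n] · ω_6^(3n) where ω_6 = e^(-2πi/6)
= (-1)·ω_6^0 + (-1)·ω_6^3 + (-2)·ω_6^6 + (-1)·ω_6^9 + (3)·ω_6^12 + (3)·ω_6^15

X[3] = -1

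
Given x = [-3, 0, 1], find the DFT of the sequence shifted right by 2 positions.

Time shift by 2: X_shifted[k] = ω_3^(2k) · X[k]
Shifted x = [0, 1, -3]

DFT(x[n-2]) = [-2, 1.0000-3.4641i, 1.0000+3.4641i]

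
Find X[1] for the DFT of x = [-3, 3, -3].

X[1] = Σ(n=0 to 2) x[n] · ω_3^(1n) where ω_3 = e^(-2πi/3)
= (-3)·ω_3^0 + (3)·ω_3^1 + (-3)·ω_3^2

X[1] = -3.0000-5.1962i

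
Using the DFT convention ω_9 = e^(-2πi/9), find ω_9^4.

ω_9^4 = e^(-2πi·4/9)
= cos(-2π·4/9) + i·sin(-2π·4/9)
= cos(-8π/9) + i·sin(-8π/9)

ω_9^4 = cos(-8π/9) + i·sin(-8π/9) = -0.9397-0.3420i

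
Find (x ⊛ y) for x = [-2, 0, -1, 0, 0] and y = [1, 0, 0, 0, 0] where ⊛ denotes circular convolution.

(x ⊛ y)[n] = Σ(m=0 to 4) x[m] · y[(n-m) mod 5]

Computing each output sample:
(x ⊛ y)[0] = -2
(x ⊛ y)[1] = 0
(x ⊛ y)[2] = -1
(x ⊛ y)[3] = 0
(x ⊛ y)[4] = 0

x ⊛ y = [-2, 0, -1, 0, 0]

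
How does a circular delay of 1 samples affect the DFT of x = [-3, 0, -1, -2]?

Time shift by 1: X_shifted[k] = ω_4^(1k) · X[k]
Shifted x = [-2, -3, 0, -1]

DFT(x[n-1]) = [-6, -2+2i, 2, -2-2i]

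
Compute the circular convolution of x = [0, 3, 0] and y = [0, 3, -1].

(x ⊛ y)[n] = Σ(m=0 to 2) x[m] · y[(n-m) mod 3]

Computing each output sample:
(x ⊛ y)[0] = -3
(x ⊛ y)[1] = 0
(x ⊛ y)[2] = 9

x ⊛ y = [-3, 0, 9]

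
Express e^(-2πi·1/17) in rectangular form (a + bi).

ω_17^1 = e^(-2πi·1/17)
= cos(-2π·1/17) + i·sin(-2π·1/17)
= cos(-2π/17) + i·sin(-2π/17)

ω_17^1 = cos(-2π/17) + i·sin(-2π/17) = 0.9325-0.3612i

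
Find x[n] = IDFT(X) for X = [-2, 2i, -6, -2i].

x[n] = (1/4) Σ(k=0 to 3) X[k] · e^(2πikn/4)

Computing each x[n]:
x[0] = -2
x[1] = 0
x[2] = -2
x[3] = 2

x = [-2, 0, -2, 2]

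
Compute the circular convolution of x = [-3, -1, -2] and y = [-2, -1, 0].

(x ⊛ y)[n] = Σ(m=0 to 2) x[m] · y[(n-m) mod 3]

Computing each output sample:
(x ⊛ y)[0] = 8
(x ⊛ y)[1] = 5
(x ⊛ y)[2] = 5

x ⊛ y = [8, 5, 5]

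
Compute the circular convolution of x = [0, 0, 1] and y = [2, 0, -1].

(x ⊛ y)[n] = Σ(m=0 to 2) x[m] · y[(n-m) mod 3]

Computing each output sample:
(x ⊛ y)[0] = 0
(x ⊛ y)[1] = -1
(x ⊛ y)[2] = 2

x ⊛ y = [0, -1, 2]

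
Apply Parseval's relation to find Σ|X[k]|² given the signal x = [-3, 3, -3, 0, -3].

Parseval: Σ|x[n]|² = (1/N)Σ|X[k]|², so Σ|X[k]|² = N·Σ|x[n]|² = 5·36.0000

Σ|X[k]|² = N·Σ|x[n]|² = 5·36.0000 = 180.0000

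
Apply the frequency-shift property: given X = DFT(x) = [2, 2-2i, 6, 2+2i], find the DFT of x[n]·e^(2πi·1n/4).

Modulation property: DFT(ω_4^(-1n)·x[n]) = X[(k-1) mod 4], so circularly shift X by 1 positions.

X[k-1] = [2+2i, 2, 2-2i, 6]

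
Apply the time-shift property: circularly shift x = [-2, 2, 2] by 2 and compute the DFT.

Time shift by 2: X_shifted[k] = ω_3^(2k) · X[k]
Shifted x = [2, 2, -2]

DFT(x[n-2]) = [2, 2.0000-3.4641i, 2.0000+3.4641i]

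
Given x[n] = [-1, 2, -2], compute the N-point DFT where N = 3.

X[k] = Σ(n=0 to 2) x[n] · ω_3^(nk)
where ω_3 = e^(-2πi/3)

Computing each X[k]:
X[0] = -1
X[1] = -1.0000-3.4641i
X[2] = -1.0000+3.4641i

X = [-1, -1.0000-3.4641i, -1.0000+3.4641i]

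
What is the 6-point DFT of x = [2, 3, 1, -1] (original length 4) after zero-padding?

Original 4-point DFT: [5, 1-4i, 1, 1+4i]
Zero-padded 6-point DFT provides frequency interpolation.

DFT_6([x, 0, ...]) = [5, 4.0000-3.4641i, -1.0000-1.7321i, 1, -1.0000+1.7321i, 4.0000+3.4641i]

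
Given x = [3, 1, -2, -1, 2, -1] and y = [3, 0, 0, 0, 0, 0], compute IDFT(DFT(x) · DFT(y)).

(x ⊛ y)[n] = Σ(m=0 to 5) x[m] · y[(n-m) mod 6]

Computing each output sample:
(x ⊛ y)[0] = 9
(x ⊛ y)[1] = 3
(x ⊛ y)[2] = -6
(x ⊛ y)[3] = -3
(x ⊛ y)[4] = 6
(x ⊛ y)[5] = -3

x ⊛ y = [9, 3, -6, -3, 6, -3]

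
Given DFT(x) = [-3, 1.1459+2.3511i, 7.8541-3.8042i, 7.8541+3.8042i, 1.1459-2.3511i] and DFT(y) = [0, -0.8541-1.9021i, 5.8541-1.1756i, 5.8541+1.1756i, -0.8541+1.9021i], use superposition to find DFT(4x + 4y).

By linearity: DFT(4x + 4y) = 4·DFT(x) + 4·DFT(y)
= 4·[-3, 1.1459+2.3511i, 7.8541-3.8042i, 7.8541+3.8042i, 1.1459-2.3511i] + 4·[0, -0.8541-1.9021i, 5.8541-1.1756i, 5.8541+1.1756i, -0.8541+1.9021i]

Computing element-wise:
Z[0] = 4·(-3) + 4·(0) = -12
Z[1] = 4·(1.1459+2.3511i) + 4·(-0.8541-1.9021i) = 1.1672+1.7960i
Z[2] = 4·(7.8541-3.8042i) + 4·(5.8541-1.1756i) = 54.8328-19.9192i
Z[3] = 4·(7.8541+3.8042i) + 4·(5.8541+1.1756i) = 54.8328+19.9192i
Z[4] = 4·(1.1459-2.3511i) + 4·(-0.8541+1.9021i) = 1.1672-1.7960i

DFT(4x + 4y) = 4·X + 4·Y = [-12, 1.1672+1.7960i, 54.8328-19.9192i, 54.8328+19.9192i, 1.1672-1.7960i]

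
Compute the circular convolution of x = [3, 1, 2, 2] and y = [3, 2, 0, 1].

(x ⊛ y)[n] = Σ(m=0 to 3) x[m] · y[(n-m) mod 4]

Computing each output sample:
(x ⊛ y)[0] = 14
(x ⊛ y)[1] = 11
(x ⊛ y)[2] = 10
(x ⊛ y)[3] = 13

x ⊛ y = [14, 11, 10, 13]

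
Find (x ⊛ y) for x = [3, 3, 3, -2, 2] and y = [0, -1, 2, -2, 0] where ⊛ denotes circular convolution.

(x ⊛ y)[n] = Σ(m=0 to 4) x[m] · y[(n-m) mod 5]

Computing each output sample:
(x ⊛ y)[0] = -12
(x ⊛ y)[1] = 5
(x ⊛ y)[2] = -1
(x ⊛ y)[3] = -3
(x ⊛ y)[4] = 2

x ⊛ y = [-12, 5, -1, -3, 2]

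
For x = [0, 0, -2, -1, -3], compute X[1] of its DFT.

X[1] = Σ(n=0 to 4) x[n] · ω_5^(1n) where ω_5 = e^(-2πi/5)
= (0)·ω_5^0 + (0)·ω_5^1 + (-2)·ω_5^2 + (-1)·ω_5^3 + (-3)·ω_5^4

X[1] = 1.5000-2.2654i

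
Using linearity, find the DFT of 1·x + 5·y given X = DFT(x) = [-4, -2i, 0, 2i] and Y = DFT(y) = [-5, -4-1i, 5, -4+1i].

By linearity: DFT(1x + 5y) = 1·DFT(x) + 5·DFT(y)
= 1·[-4, -2i, 0, 2i] + 5·[-5, -4-1i, 5, -4+1i]

Computing element-wise:
Z[0] = 1·(-4) + 5·(-5) = -29
Z[1] = 1·(-2i) + 5·(-4-1i) = -20-7i
Z[2] = 1·(0) + 5·(5) = 25
Z[3] = 1·(2i) + 5·(-4+1i) = -20+7i

DFT(1x + 5y) = 1·X + 5·Y = [-29, -20-7i, 25, -20+7i]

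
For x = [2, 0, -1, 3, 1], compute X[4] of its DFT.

X[4] = Σ(n=0 to 4) x[n] · ω_5^(4n) where ω_5 = e^(-2πi/5)
= (2)·ω_5^0 + (0)·ω_5^4 + (-1)·ω_5^8 + (3)·ω_5^12 + (1)·ω_5^16

X[4] = 0.6910-3.3022i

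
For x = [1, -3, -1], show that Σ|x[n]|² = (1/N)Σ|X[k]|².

Time domain:
Σ|x[n]|² = |1|² + |-3|² + |-1|² = 11.0000

Frequency domain:
(1/3)Σ|X[k]|² = (1/3)(|-3|² + |3.0000+1.7321i|² + |3.0000-1.7321i|²) = (1/3)·33.0000 = 11.0000

Both sides agree, confirming Parseval's theorem.

Σ|x[n]|² = (1/N)Σ|X[k]|² = 11.0000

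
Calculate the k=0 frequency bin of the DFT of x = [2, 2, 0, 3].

X[0] = Σ(n=0 to 3) x[n] · ω_4^0 = Σ x[n]
= (2) + (2) + (0) + (3)

X[0] = 7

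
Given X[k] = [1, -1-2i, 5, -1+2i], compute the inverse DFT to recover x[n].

x[n] = (1/4) Σ(k=0 to 3) X[k] · e^(2πikn/4)

Computing each x[n]:
x[0] = 1
x[1] = 0
x[2] = 2
x[3] = -2

x = [1, 0, 2, -2]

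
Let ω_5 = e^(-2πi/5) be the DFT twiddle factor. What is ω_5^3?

ω_5^3 = e^(-2πi·3/5)
= cos(-2π·3/5) + i·sin(-2π·3/5)
= cos(-6π/5) + i·sin(-6π/5)

ω_5^3 = cos(-6π/5) + i·sin(-6π/5) = -0.8090+0.5878i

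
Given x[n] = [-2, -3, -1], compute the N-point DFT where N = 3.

X[k] = Σ(n=0 to 2) x[n] · ω_3^(nk)
where ω_3 = e^(-2πi/3)

Computing each X[k]:
X[0] = -6
X[1] = 1.7321i
X[2] = -1.7321i

X = [-6, 1.7321i, -1.7321i]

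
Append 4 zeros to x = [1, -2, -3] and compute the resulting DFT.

Original 3-point DFT: [-4, 3.5000-0.8660i, 3.5000+0.8660i]
Zero-padded 7-point DFT provides frequency interpolation.

DFT_7([x, 0, ...]) = [-4, 0.4206+4.4884i, 4.1479+0.6482i, 0.9315-1.4777i, 0.9315+1.4777i, 4.1479-0.6482i, 0.4206-4.4884i]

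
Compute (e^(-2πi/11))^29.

Since ω_11^11 = 1, powers reduce modulo 11.
29 mod 11 = 7
So ω_11^29 = ω_11^7 = e^(-2πi·7/11)

ω_11^29 = ω_11^7 = -0.6549+0.7557i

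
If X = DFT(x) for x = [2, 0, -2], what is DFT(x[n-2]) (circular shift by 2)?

Time shift by 2: X_shifted[k] = ω_3^(2k) · X[k]
Shifted x = [0, -2, 2]

DFT(x[n-2]) = [0, 3.4641i, -3.4641i]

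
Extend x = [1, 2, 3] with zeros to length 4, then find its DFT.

Original 3-point DFT: [6, -1.5000+0.8660i, -1.5000-0.8660i]
Zero-padded 4-point DFT provides frequency interpolation.

DFT_4([x, 0, ...]) = [6, -2-2i, 2, -2+2i]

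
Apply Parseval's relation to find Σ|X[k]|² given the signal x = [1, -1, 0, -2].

Parseval: Σ|x[n]|² = (1/N)Σ|X[k]|², so Σ|X[k]|² = N·Σ|x[n]|² = 4·6.0000

Σ|X[k]|² = N·Σ|x[n]|² = 4·6.0000 = 24.0000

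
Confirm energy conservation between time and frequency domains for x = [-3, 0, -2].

Time domain:
Σ|x[n]|² = |-3|² + |0|² + |-2|² = 13.0000

Frequency domain:
(1/3)Σ|X[k]|² = (1/3)(|-5|² + |-2.0000-1.7321i|² + |-2.0000+1.7321i|²) = (1/3)·39.0000 = 13.0000

Both sides agree, confirming Parseval's theorem.

Σ|x[n]|² = (1/N)Σ|X[k]|² = 13.0000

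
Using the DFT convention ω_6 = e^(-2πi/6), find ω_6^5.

ω_6^5 = e^(-2πi·5/6)
= cos(-2π·5/6) + i·sin(-2π·5/6)
= cos(-10π/6) + i·sin(-10π/6)

ω_6^5 = cos(-10π/6) + i·sin(-10π/6) = 0.5000+0.8660i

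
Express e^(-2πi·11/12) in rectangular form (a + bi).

ω_12^11 = e^(-2πi·11/12)
= cos(-2π·11/12) + i·sin(-2π·11/12)
= cos(-22π/12) + i·sin(-22π/12)

ω_12^11 = cos(-22π/12) + i·sin(-22π/12) = 0.8660+0.5000i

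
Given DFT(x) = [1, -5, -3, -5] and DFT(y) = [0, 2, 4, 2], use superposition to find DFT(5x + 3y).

By linearity: DFT(5x + 3y) = 5·DFT(x) + 3·DFT(y)
= 5·[1, -5, -3, -5] + 3·[0, 2, 4, 2]

Computing element-wise:
Z[0] = 5·(1) + 3·(0) = 5
Z[1] = 5·(-5) + 3·(2) = -19
Z[2] = 5·(-3) + 3·(4) = -3
Z[3] = 5·(-5) + 3·(2) = -19

DFT(5x + 3y) = 5·X + 3·Y = [5, -19, -3, -19]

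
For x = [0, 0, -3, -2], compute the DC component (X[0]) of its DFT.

X[0] = Σ(n=0 to 3) x[n] · ω_4^0 = Σ x[n]
= (0) + (0) + (-3) + (-2)

X[0] = -5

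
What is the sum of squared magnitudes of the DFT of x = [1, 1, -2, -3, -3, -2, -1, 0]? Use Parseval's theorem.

Parseval: Σ|x[n]|² = (1/N)Σ|X[k]|², so Σ|X[k]|² = N·Σ|x[n]|² = 8·29.0000

Σ|X[k]|² = N·Σ|x[n]|² = 8·29.0000 = 232.0000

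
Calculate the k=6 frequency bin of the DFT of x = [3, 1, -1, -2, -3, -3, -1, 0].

X[6] = Σ(n=0 to 7) x[n] · ω_8^(6n) where ω_8 = e^(-2πi/8)
= (3)·ω_8^0 + (1)·ω_8^6 + (-1)·ω_8^12 + (-2)·ω_8^18 + (-3)·ω_8^24 + (-3)·ω_8^30 + (-1)·ω_8^36 + (0)·ω_8^42

X[6] = 2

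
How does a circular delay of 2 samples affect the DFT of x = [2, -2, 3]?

Time shift by 2: X_shifted[k] = ω_3^(2k) · X[k]
Shifted x = [-2, 3, 2]

DFT(x[n-2]) = [3, -4.5000-0.8660i, -4.5000+0.8660i]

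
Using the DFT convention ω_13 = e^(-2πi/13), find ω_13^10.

ω_13^10 = e^(-2πi·10/13)
= cos(-2π·10/13) + i·sin(-2π·10/13)
= cos(-20π/13) + i·sin(-20π/13)

ω_13^10 = cos(-20π/13) + i·sin(-20π/13) = 0.1205+0.9927i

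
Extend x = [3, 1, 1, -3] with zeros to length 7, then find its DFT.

Original 4-point DFT: [2, 2-4i, 6, 2+4i]
Zero-padded 7-point DFT provides frequency interpolation.

DFT_7([x, 0, ...]) = [2, 6.1039-0.4551i, 0.0060-2.8865i, 3.3901+3.2727i, 3.3901-3.2727i, 0.0060+2.8865i, 6.1039+0.4551i]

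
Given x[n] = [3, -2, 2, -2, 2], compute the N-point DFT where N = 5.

X[k] = Σ(n=0 to 4) x[n] · ω_5^(nk)
where ω_5 = e^(-2πi/5)

Computing each X[k]:
X[0] = 3
X[1] = 3.0000+1.4531i
X[2] = 3.0000+6.1554i
X[3] = 3.0000-6.1554i
X[4] = 3.0000-1.4531i

X = [3, 3.0000+1.4531i, 3.0000+6.1554i, 3.0000-6.1554i, 3.0000-1.4531i]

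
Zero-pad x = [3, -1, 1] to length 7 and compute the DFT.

Original 3-point DFT: [3, 3.0000+1.7321i, 3.0000-1.7321i]
Zero-padded 7-point DFT provides frequency interpolation.

DFT_7([x, 0, ...]) = [3, 2.1540-0.1931i, 2.3216+1.4088i, 4.5245+1.2157i, 4.5245-1.2157i, 2.3216-1.4088i, 2.1540+0.1931i]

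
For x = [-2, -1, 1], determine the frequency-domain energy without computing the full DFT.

Parseval: Σ|x[n]|² = (1/N)Σ|X[k]|², so Σ|X[k]|² = N·Σ|x[n]|² = 3·6.0000

Σ|X[k]|² = N·Σ|x[n]|² = 3·6.0000 = 18.0000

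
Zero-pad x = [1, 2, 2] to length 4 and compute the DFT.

Original 3-point DFT: [5, -1, -1]
Zero-padded 4-point DFT provides frequency interpolation.

DFT_4([x, 0, ...]) = [5, -1-2i, 1, -1+2i]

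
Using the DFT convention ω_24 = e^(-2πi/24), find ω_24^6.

ω_24^6 = e^(-2πi·6/24)
= cos(-2π·6/24) + i·sin(-2π·6/24)
= cos(-12π/24) + i·sin(-12π/24)

ω_24^6 = cos(-12π/24) + i·sin(-12π/24) = -1i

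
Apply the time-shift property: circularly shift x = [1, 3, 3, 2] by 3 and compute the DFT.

Time shift by 3: X_shifted[k] = ω_4^(3k) · X[k]
Shifted x = [3, 3, 2, 1]

DFT(x[n-3]) = [9, 1-2i, 1, 1+2i]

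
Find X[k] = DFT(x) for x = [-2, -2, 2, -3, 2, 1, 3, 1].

X[k] = Σ(n=0 to 7) x[n] · ω_8^(nk)
where ω_8 = e^(-2πi/8)

Computing each X[k]:
X[0] = 2
X[1] = -3.2929+5.9497i
X[2] = -5-1i
X[3] = -4.7071+3.9497i
X[4] = 8
X[5] = -4.7071-3.9497i
X[6] = -5+1i
X[7] = -3.2929-5.9497i

X = [2, -3.2929+5.9497i, -5-1i, -4.7071+3.9497i, 8, -4.7071-3.9497i, -5+1i, -3.2929-5.9497i]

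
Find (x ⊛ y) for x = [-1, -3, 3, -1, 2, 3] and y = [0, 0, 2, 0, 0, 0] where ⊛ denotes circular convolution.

(x ⊛ y)[n] = Σ(m=0 to 5) x[m] · y[(n-m) mod 6]

Computing each output sample:
(x ⊛ y)[0] = 4
(x ⊛ y)[1] = 6
(x ⊛ y)[2] = -2
(x ⊛ y)[3] = -6
(x ⊛ y)[4] = 6
(x ⊛ y)[5] = -2

x ⊛ y = [4, 6, -2, -6, 6, -2]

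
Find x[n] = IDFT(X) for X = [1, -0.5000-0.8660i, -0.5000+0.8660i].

x[n] = (1/3) Σ(k=0 to 2) X[k] · e^(2πikn/3)

Computing each x[n]:
x[0] = 0
x[1] = 1
x[2] = 0

x = [0, 1, 0]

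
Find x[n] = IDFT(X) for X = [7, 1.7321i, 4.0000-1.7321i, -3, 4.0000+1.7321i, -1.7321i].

x[n] = (1/6) Σ(k=0 to 5) X[k] · e^(2πikn/6)

Computing each x[n]:
x[0] = 2
x[1] = 1
x[2] = -1
x[3] = 3
x[4] = 1
x[5] = 1

x = [2, 1, -1, 3, 1, 1]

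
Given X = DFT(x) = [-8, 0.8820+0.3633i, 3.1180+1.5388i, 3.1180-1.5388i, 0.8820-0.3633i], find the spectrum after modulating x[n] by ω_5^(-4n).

Modulation property: DFT(ω_5^(-4n)·x[n]) = X[(k-4) mod 5], so circularly shift X by 4 positions.

X[k-4] = [0.8820+0.3633i, 3.1180+1.5388i, 3.1180-1.5388i, 0.8820-0.3633i, -8]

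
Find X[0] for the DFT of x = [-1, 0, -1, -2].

X[0] = Σ(n=0 to 3) x[n] · ω_4^0 = Σ x[n]
= (-1) + (0) + (-1) + (-2)

X[0] = -4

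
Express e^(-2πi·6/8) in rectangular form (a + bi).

ω_8^6 = e^(-2πi·6/8)
= cos(-2π·6/8) + i·sin(-2π·6/8)
= cos(-12π/8) + i·sin(-12π/8)

ω_8^6 = cos(-12π/8) + i·sin(-12π/8) = 1i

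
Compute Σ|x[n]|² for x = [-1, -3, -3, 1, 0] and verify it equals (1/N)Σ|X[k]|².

Time domain:
Σ|x[n]|² = |-1|² + |-3|² + |-3|² + |1|² + |0|² = 20.0000

Frequency domain:
(1/5)Σ|X[k]|² = (1/5)(|-6|² + |-0.3090+5.2043i|² + |0.8090-2.0409i|² + |0.8090+2.0409i|² + |-0.3090-5.2043i|²) = (1/5)·100.0000 = 20.0000

Both sides agree, confirming Parseval's theorem.

Σ|x[n]|² = (1/N)Σ|X[k]|² = 20.0000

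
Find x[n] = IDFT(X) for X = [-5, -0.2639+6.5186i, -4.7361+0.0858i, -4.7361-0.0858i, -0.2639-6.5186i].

x[n] = (1/5) Σ(k=0 to 4) X[k] · e^(2πikn/5)

Computing each x[n]:
x[0] = -3
x[1] = -2
x[2] = -3
x[3] = 0
x[4] = 3

x = [-3, -2, -3, 0, 3]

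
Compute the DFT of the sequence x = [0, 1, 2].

X[k] = Σ(n=0 to 2) x[n] · ω_3^(nk)
where ω_3 = e^(-2πi/3)

Computing each X[k]:
X[0] = 3
X[1] = -1.5000+0.8660i
X[2] = -1.5000-0.8660i

X = [3, -1.5000+0.8660i, -1.5000-0.8660i]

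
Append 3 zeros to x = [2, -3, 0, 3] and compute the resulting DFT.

Original 4-point DFT: [2, 2+6i, 2, 2-6i]
Zero-padded 7-point DFT provides frequency interpolation.

DFT_7([x, 0, ...]) = [2, -2.5734+1.0438i, 4.5380+5.2703i, 4.0353-1.6231i, 4.0353+1.6231i, 4.5380-5.2703i, -2.5734-1.0438i]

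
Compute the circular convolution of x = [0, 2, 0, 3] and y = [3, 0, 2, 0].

(x ⊛ y)[n] = Σ(m=0 to 3) x[m] · y[(n-m) mod 4]

Computing each output sample:
(x ⊛ y)[0] = 0
(x ⊛ y)[1] = 12
(x ⊛ y)[2] = 0
(x ⊛ y)[3] = 13

x ⊛ y = [0, 12, 0, 13]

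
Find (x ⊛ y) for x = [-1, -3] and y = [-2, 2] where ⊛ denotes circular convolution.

(x ⊛ y)[n] = Σ(m=0 to 1) x[m] · y[(n-m) mod 2]

Computing each output sample:
(x ⊛ y)[0] = -4
(x ⊛ y)[1] = 4

x ⊛ y = [-4, 4]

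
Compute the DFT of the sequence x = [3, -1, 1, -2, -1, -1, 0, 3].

X[k] = Σ(n=0 to 7) x[n] · ω_8^(nk)
where ω_8 = e^(-2πi/8)

Computing each X[k]:
X[0] = 2
X[1] = 7.5355+2.5355i
X[2] = 1+3i
X[3] = 0.4645+4.5355i
X[4] = 4
X[5] = 0.4645-4.5355i
X[6] = 1-3i
X[7] = 7.5355-2.5355i

X = [2, 7.5355+2.5355i, 1+3i, 0.4645+4.5355i, 4, 0.4645-4.5355i, 1-3i, 7.5355-2.5355i]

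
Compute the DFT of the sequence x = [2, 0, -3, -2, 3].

X[k] = Σ(n=0 to 4) x[n] · ω_5^(nk)
where ω_5 = e^(-2πi/5)

Computing each X[k]:
X[0] = 0
X[1] = 6.9721+3.4410i
X[2] = -1.9721+0.8123i
X[3] = -1.9721-0.8123i
X[4] = 6.9721-3.4410i

X = [0, 6.9721+3.4410i, -1.9721+0.8123i, -1.9721-0.8123i, 6.9721-3.4410i]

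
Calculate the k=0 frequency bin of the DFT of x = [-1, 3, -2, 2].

X[0] = Σ(n=0 to 3) x[n] · ω_4^0 = Σ x[n]
= (-1) + (3) + (-2) + (2)

X[0] = 2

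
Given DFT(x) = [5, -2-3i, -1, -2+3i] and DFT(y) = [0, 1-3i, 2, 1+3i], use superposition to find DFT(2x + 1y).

By linearity: DFT(2x + 1y) = 2·DFT(x) + 1·DFT(y)
= 2·[5, -2-3i, -1, -2+3i] + 1·[0, 1-3i, 2, 1+3i]

Computing element-wise:
Z[0] = 2·(5) + 1·(0) = 10
Z[1] = 2·(-2-3i) + 1·(1-3i) = -3-9i
Z[2] = 2·(-1) + 1·(2) = 0
Z[3] = 2·(-2+3i) + 1·(1+3i) = -3+9i

DFT(2x + 1y) = 2·X + 1·Y = [10, -3-9i, 0, -3+9i]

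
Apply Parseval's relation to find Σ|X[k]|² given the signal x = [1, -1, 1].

Parseval: Σ|x[n]|² = (1/N)Σ|X[k]|², so Σ|X[k]|² = N·Σ|x[n]|² = 3·3.0000

Σ|X[k]|² = N·Σ|x[n]|² = 3·3.0000 = 9.0000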